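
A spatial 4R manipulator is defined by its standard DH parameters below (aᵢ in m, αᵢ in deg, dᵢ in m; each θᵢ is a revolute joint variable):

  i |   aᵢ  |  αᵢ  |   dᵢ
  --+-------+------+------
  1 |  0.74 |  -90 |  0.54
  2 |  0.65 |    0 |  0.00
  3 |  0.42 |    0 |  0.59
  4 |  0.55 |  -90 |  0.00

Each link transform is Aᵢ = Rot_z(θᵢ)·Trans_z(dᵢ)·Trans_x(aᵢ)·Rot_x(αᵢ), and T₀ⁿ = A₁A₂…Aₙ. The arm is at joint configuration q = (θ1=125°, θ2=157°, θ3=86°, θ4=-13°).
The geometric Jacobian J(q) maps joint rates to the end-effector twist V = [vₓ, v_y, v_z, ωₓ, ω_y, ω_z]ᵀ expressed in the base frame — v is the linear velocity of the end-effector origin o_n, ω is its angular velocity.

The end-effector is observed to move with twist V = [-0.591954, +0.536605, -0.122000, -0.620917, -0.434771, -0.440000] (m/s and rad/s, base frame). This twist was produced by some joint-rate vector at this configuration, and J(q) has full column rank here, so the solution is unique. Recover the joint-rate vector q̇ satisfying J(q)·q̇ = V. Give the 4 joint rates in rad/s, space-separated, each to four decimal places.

-0.4400 -0.6760 0.7520 0.6820

o_n = [-0.2524, -0.6681, 1.0816]
J₁: ẑ×o_n = [0.6681, -0.2524, 0.0000], ω = ẑ
J2: z=[-0.8192, -0.5736, 0.0000] o=[-0.4244, 0.6062, 0.5400] → [-0.3106, 0.4436, 1.1425, -0.8192, -0.5736, 0.0000]
J3: z=[-0.8192, -0.5736, 0.0000] o=[-0.0813, 0.1161, 0.2860] → [-0.4563, 0.6517, 0.5442, -0.8192, -0.5736, 0.0000]
J4: z=[-0.8192, -0.5736, 0.0000] o=[-0.4552, -0.3786, 0.6602] → [-0.2417, 0.3451, 0.3535, -0.8192, -0.5736, 0.0000]
q̇ = J⁺·V = [-0.4400, -0.6760, 0.7520, 0.6820]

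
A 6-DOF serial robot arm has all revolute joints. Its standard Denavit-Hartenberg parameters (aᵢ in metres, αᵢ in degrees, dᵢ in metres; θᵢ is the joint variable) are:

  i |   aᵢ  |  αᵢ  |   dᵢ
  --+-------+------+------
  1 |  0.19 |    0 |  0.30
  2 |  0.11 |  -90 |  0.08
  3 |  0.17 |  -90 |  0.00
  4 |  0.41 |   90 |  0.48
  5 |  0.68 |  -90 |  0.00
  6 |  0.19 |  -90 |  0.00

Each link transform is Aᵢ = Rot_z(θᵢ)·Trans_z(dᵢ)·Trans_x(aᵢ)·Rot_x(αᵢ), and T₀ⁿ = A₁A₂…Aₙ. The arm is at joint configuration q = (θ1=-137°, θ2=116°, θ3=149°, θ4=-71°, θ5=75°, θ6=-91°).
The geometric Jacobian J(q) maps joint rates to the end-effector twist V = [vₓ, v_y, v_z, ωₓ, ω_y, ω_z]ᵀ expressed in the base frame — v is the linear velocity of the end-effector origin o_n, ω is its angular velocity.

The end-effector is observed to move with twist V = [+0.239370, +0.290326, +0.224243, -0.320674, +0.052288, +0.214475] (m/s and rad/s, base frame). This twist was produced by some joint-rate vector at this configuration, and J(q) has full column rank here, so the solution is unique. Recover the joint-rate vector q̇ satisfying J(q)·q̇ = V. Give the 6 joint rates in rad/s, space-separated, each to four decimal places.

-0.7610 0.5330 0.4550 0.4150 -0.2120 0.4950

o_n = [-0.5057, 0.6701, 1.2585]
J₁: ẑ×o_n = [-0.6701, -0.5057, 0.0000], ω = ẑ
J2: z=[0.0000, 0.0000, 1.0000] o=[-0.1390, -0.1296, 0.3000] → [-0.7996, -0.3667, 0.0000, 0.0000, 0.0000, 1.0000]
J3: z=[0.3584, 0.9336, 0.0000] o=[-0.0363, -0.1690, 0.3800] → [0.8202, -0.3148, 0.7389, 0.3584, 0.9336, 0.0000]
J4: z=[-0.4808, 0.1846, 0.8572] o=[-0.1723, -0.1168, 0.2924] → [-0.4961, 0.1788, -0.3168, -0.4808, 0.1846, 0.8572]
J5: z=[0.8733, 0.0135, 0.4870] o=[-0.3710, 0.3747, 0.6351] → [-0.1354, -0.6100, 0.2597, 0.8733, 0.0135, 0.4870]
J6: z=[-0.2001, -0.9015, 0.3838] o=[-0.6730, 0.6689, 1.1686] → [-0.0815, 0.0822, 0.1507, -0.2001, -0.9015, 0.3838]
q̇ = J⁺·V = [-0.7610, 0.5330, 0.4550, 0.4150, -0.2120, 0.4950]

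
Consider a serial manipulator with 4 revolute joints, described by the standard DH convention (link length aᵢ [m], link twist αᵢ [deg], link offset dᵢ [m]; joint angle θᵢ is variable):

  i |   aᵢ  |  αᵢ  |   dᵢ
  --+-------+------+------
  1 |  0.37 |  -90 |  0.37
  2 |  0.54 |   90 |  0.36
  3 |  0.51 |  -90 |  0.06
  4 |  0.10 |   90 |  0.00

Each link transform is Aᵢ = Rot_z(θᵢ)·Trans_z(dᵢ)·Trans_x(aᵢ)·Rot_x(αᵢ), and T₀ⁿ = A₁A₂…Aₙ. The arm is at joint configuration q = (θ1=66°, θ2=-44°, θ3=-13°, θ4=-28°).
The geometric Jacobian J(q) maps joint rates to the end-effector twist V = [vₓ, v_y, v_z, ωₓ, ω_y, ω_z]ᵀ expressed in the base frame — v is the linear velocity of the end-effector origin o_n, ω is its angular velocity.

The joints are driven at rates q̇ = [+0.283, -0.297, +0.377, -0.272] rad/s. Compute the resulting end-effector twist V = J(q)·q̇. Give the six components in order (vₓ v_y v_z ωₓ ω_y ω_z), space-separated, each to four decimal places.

-0.6137 -0.0633 0.2617 0.3890 -0.5081 0.5117

o_n = [0.2429, 1.0998, 1.2270]
J₁: ẑ×o_n = [-1.0998, 0.2429, 0.0000], ω = ẑ
J2: z=[-0.9135, 0.4067, 0.0000] o=[0.1505, 0.3380, 0.3700] → [0.3486, 0.7829, -0.7335, -0.9135, 0.4067, 0.0000]
J3: z=[-0.2825, -0.6346, 0.7193] o=[-0.0204, 0.8393, 0.7451] → [-0.4932, 0.3256, 0.0935, -0.2825, -0.6346, 0.7193]
J4: z=[-0.8243, 0.5441, 0.1563] o=[0.2129, 1.0811, 1.1335] → [0.0480, 0.0818, -0.0317, -0.8243, 0.5441, 0.1563]
V = J·q̇ = [-0.6137, -0.0633, 0.2617, 0.3890, -0.5081, 0.5117]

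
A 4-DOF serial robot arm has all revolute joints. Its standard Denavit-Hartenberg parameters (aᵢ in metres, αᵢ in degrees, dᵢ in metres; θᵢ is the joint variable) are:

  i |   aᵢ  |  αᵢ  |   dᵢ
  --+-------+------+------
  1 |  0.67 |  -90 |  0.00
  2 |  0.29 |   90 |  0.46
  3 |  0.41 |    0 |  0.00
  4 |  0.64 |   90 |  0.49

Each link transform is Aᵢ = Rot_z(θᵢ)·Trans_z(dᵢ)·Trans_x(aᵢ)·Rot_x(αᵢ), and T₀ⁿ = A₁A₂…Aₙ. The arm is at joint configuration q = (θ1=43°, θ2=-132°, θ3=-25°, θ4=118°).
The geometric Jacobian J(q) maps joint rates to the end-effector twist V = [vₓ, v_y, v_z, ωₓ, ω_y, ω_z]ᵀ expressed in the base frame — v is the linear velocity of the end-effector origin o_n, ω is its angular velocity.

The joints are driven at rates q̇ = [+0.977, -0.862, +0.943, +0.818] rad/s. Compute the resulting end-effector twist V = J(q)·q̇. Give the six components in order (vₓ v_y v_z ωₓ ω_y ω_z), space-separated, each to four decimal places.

o_n = [-0.7151, 0.5991, 0.1389]
J₁: ẑ×o_n = [-0.5991, -0.7151, 0.0000], ω = ẑ
J2: z=[-0.6820, 0.7314, 0.0000] o=[0.4900, 0.4569, 0.0000] → [0.1016, 0.0947, 0.7844, -0.6820, 0.7314, 0.0000]
J3: z=[-0.5435, -0.5068, -0.6691] o=[0.0344, 0.6610, 0.2155] → [-0.0026, 0.4599, -0.3462, -0.5435, -0.5068, -0.6691]
J4: z=[-0.5435, -0.5068, -0.6691] o=[-0.0293, 0.3647, 0.4917] → [0.3356, 0.2672, -0.4750, -0.5435, -0.5068, -0.6691]
V = J·q̇ = [-0.4008, -0.1281, -1.3911, -0.3692, -1.5229, -0.2013]

-0.4008 -0.1281 -1.3911 -0.3692 -1.5229 -0.2013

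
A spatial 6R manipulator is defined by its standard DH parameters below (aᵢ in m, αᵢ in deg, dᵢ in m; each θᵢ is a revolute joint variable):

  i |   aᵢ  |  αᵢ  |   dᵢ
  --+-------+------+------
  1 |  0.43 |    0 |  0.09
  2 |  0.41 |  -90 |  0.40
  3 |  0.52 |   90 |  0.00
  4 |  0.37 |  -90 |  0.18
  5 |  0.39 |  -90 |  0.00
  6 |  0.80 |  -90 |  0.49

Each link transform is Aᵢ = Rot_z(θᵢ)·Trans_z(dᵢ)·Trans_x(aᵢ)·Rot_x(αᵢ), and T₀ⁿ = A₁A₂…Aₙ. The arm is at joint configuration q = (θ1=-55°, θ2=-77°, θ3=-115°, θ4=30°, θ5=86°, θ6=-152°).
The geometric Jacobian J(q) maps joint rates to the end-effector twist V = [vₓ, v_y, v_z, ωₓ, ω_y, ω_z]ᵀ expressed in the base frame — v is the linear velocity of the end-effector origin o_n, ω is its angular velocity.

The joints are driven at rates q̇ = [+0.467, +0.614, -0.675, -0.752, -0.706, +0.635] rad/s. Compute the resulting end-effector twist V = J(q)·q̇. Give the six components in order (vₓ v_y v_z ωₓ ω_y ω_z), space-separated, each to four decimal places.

o_n = [0.5009, -0.4506, 0.4855]
J₁: ẑ×o_n = [0.4506, 0.5009, -0.0000], ω = ẑ
J2: z=[0.0000, 0.0000, 1.0000] o=[0.2466, -0.3522, 0.0900] → [0.0984, 0.2543, -0.0000, 0.0000, 0.0000, 1.0000]
J3: z=[0.7431, -0.6691, 0.0000] o=[-0.0277, -0.6569, 0.4900] → [0.0030, 0.0033, 0.5070, 0.7431, -0.6691, 0.0000]
J4: z=[0.6064, 0.6735, -0.4226] o=[0.1193, -0.4936, 0.9613] → [-0.3023, 0.1273, -0.2309, 0.6064, 0.6735, -0.4226]
J5: z=[0.5022, -0.7365, -0.4532] o=[0.4566, -0.3955, 1.1756] → [0.4833, 0.3265, 0.0050, 0.5022, -0.7365, -0.4532]
J6: z=[-0.6573, 0.0154, -0.7535] o=[0.2374, -0.6593, 1.3614] → [0.1437, -0.7742, -0.1412, -0.6573, 0.0154, -0.7535]
V = J·q̇ = [0.2462, -0.4300, -0.2617, -1.7296, 0.4750, 1.2403]

0.2462 -0.4300 -0.2617 -1.7296 0.4750 1.2403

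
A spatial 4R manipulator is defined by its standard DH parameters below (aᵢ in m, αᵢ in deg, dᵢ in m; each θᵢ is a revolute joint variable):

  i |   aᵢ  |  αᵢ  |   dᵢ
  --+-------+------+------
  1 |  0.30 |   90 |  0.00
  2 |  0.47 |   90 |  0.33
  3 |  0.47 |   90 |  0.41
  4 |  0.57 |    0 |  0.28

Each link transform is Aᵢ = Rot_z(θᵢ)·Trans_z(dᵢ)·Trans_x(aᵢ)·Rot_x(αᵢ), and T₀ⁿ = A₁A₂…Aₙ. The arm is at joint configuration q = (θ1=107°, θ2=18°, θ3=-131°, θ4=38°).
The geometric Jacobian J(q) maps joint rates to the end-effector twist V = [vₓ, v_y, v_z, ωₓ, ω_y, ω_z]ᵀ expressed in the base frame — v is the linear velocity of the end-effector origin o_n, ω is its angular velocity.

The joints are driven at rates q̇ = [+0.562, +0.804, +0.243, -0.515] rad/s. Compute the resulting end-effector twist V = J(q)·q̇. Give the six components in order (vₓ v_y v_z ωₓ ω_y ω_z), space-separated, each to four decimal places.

-0.5774 0.3462 0.1474 0.3157 0.5616 0.4510

o_n = [-0.2329, 0.1459, -0.8301]
J₁: ẑ×o_n = [-0.1459, -0.2329, 0.0000], ω = ẑ
J2: z=[0.9563, 0.2924, 0.0000] o=[-0.0877, 0.2869, 0.0000] → [-0.2427, 0.7938, -0.0924, 0.9563, 0.2924, 0.0000]
J3: z=[-0.0903, 0.2955, -0.9511] o=[0.0972, 0.8108, 0.1452] → [-0.9206, 0.2258, 0.1576, -0.0903, 0.2955, -0.9511]
J4: z=[0.8372, -0.4946, -0.2332] o=[-0.1933, 0.5478, -0.3400] → [0.1487, 0.4196, -0.3560, 0.8372, -0.4946, -0.2332]
V = J·q̇ = [-0.5774, 0.3462, 0.1474, 0.3157, 0.5616, 0.4510]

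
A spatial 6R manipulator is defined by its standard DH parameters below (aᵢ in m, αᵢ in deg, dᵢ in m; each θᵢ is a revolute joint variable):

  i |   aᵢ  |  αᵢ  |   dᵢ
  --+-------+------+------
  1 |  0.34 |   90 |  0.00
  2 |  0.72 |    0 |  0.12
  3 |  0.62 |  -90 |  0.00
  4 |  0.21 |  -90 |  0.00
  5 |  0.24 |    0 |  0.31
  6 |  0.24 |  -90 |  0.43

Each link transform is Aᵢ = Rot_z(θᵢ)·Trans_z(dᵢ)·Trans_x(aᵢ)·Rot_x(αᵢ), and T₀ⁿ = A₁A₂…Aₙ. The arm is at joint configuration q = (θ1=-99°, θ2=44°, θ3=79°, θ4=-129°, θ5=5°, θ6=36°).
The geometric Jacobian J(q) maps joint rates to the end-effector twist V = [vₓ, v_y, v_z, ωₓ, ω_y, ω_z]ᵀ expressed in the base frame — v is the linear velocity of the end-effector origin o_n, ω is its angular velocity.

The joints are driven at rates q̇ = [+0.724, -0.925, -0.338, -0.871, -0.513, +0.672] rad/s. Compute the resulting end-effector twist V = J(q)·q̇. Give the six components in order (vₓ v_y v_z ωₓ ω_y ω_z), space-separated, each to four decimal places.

o_n = [-1.1518, -0.3973, 1.2670]
J₁: ẑ×o_n = [0.3973, -1.1518, 0.0000], ω = ẑ
J2: z=[-0.9877, 0.1564, 0.0000] o=[-0.0532, -0.3358, 0.0000] → [0.1982, 1.2514, 0.2326, -0.9877, 0.1564, 0.0000]
J3: z=[-0.9877, 0.1564, 0.0000] o=[-0.2527, -0.8286, 0.5002] → [0.1200, 0.7574, -0.2853, -0.9877, 0.1564, 0.0000]
J4: z=[0.1312, 0.8283, -0.5446] o=[-0.1999, -0.4951, 1.0201] → [0.2577, 0.4861, 0.8013, 0.1312, 0.8283, -0.5446]
J5: z=[-0.5554, 0.5165, 0.6518] o=[-0.3724, -0.5406, 0.9093] → [0.0913, -0.3094, 0.3230, -0.5554, 0.5165, 0.6518]
J6: z=[-0.5554, 0.5165, 0.6518] o=[-0.7436, -0.4497, 0.9965] → [0.1055, -0.1159, 0.1818, -0.5554, 0.5165, 0.6518]
V = J·q̇ = [-0.1366, -2.5899, -0.8603, 1.0449, -0.8369, 1.3020]

-0.1366 -2.5899 -0.8603 1.0449 -0.8369 1.3020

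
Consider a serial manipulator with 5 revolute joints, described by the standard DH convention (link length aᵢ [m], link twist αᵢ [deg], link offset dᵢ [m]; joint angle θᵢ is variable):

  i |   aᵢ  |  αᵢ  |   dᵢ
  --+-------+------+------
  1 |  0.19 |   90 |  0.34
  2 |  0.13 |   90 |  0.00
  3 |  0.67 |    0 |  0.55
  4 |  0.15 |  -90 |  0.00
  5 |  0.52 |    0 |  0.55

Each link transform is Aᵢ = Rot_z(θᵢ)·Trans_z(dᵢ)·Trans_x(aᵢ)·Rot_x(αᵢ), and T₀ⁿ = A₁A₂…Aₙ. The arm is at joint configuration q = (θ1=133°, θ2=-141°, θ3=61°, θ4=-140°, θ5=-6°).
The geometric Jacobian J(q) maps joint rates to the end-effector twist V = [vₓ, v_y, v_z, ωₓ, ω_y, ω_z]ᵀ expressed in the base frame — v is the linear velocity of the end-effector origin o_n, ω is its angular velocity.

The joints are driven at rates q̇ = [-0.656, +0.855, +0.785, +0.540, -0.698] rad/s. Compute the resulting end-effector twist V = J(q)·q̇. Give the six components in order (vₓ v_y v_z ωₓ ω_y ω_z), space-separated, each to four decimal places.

0.5224 0.1428 -0.9547 0.7334 0.2719 0.8049

o_n = [0.7509, -0.7523, 0.1036]
J₁: ẑ×o_n = [0.7523, 0.7509, -0.0000], ω = ẑ
J2: z=[0.7314, 0.6820, 0.0000] o=[-0.1296, 0.1390, 0.3400] → [-0.1612, 0.1729, -1.2523, 0.7314, 0.6820, 0.0000]
J3: z=[0.4292, -0.4603, 0.7771] o=[-0.0607, 0.0651, 0.2582] → [0.7064, 0.6970, 0.0227, 0.4292, -0.4603, 0.7771]
J4: z=[0.4292, -0.4603, 0.7771] o=[0.7761, 0.0270, 0.4812] → [0.7794, 0.1425, -0.3461, 0.4292, -0.4603, 0.7771]
J5: z=[0.6598, -0.4278, -0.6178] o=[0.6836, -0.0897, 0.4632] → [-0.2555, 0.1957, -0.4084, 0.6598, -0.4278, -0.6178]
V = J·q̇ = [0.5224, 0.1428, -0.9547, 0.7334, 0.2719, 0.8049]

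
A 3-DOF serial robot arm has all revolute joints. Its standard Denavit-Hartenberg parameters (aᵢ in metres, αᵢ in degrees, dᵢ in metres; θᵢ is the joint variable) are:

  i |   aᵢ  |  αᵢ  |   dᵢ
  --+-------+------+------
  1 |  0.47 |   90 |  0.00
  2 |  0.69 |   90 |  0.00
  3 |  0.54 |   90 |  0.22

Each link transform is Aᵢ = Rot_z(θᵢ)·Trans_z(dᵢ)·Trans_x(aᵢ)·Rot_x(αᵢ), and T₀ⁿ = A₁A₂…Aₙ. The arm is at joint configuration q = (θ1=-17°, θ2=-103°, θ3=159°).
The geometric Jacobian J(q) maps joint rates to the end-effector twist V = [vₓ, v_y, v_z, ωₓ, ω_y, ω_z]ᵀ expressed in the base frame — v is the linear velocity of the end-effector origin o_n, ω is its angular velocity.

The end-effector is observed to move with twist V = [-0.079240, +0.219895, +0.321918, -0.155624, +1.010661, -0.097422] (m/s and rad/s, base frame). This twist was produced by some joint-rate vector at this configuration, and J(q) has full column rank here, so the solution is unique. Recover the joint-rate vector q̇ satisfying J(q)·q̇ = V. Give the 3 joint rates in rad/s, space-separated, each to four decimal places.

o_n = [0.1479, -0.2476, -0.1316]
J₁: ẑ×o_n = [0.2476, 0.1479, -0.0000], ω = ẑ
J2: z=[-0.2924, -0.9563, 0.0000] o=[0.4495, -0.1374, 0.0000] → [0.1259, -0.0385, -0.2562, -0.2924, -0.9563, 0.0000]
J3: z=[-0.9318, 0.2849, 0.2250] o=[0.3010, -0.0920, -0.6723] → [0.1890, 0.4694, 0.1886, -0.9318, 0.2849, 0.2250]
q̇ = J⁺·V = [-0.2000, -0.9210, 0.4560]

-0.2000 -0.9210 0.4560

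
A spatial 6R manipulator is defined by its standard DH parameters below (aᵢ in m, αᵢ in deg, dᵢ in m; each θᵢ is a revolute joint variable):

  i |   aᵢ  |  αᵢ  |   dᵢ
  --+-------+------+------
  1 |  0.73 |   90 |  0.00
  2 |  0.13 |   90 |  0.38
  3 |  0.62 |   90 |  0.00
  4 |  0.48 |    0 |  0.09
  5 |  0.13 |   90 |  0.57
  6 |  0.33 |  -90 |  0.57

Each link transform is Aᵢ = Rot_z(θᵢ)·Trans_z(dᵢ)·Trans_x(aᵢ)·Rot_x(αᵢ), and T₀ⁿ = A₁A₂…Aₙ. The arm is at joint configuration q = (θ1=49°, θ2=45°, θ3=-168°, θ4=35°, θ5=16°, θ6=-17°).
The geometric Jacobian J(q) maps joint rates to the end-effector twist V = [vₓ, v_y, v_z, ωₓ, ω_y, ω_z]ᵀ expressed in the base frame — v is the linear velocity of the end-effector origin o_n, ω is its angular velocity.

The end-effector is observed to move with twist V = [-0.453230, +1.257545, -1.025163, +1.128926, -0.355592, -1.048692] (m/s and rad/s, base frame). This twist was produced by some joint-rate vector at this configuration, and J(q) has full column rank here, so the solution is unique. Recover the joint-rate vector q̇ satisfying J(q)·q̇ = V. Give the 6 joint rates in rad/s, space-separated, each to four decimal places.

-0.6990 0.9810 0.4950 -0.6020 0.6860 -0.1370

o_n = [0.2491, -0.5825, -1.3779]
J₁: ẑ×o_n = [0.5825, 0.2491, -0.0000], ω = ẑ
J2: z=[0.7547, -0.6561, 0.0000] o=[0.4789, 0.5509, 0.0000] → [0.9040, 1.0399, -1.0061, 0.7547, -0.6561, 0.0000]
J3: z=[0.4639, 0.5337, -0.7071] o=[0.8260, 0.3710, 0.0919] → [-1.4586, 1.0898, -0.1345, 0.4639, 0.5337, -0.7071]
J4: z=[0.6418, -0.7527, -0.1470] o=[0.4474, 0.1319, -0.3369] → [0.6785, 0.6972, -0.6077, 0.6418, -0.7527, -0.1470]
J5: z=[0.6418, -0.7527, -0.1470] o=[0.3928, 0.0595, -0.8168] → [0.3280, 0.3812, -0.5201, 0.6418, -0.7527, -0.1470]
J6: z=[-0.7665, -0.6355, -0.0925] o=[0.7555, -0.3471, -1.0286] → [0.2002, -0.2209, -0.1414, -0.7665, -0.6355, -0.0925]
q̇ = J⁺·V = [-0.6990, 0.9810, 0.4950, -0.6020, 0.6860, -0.1370]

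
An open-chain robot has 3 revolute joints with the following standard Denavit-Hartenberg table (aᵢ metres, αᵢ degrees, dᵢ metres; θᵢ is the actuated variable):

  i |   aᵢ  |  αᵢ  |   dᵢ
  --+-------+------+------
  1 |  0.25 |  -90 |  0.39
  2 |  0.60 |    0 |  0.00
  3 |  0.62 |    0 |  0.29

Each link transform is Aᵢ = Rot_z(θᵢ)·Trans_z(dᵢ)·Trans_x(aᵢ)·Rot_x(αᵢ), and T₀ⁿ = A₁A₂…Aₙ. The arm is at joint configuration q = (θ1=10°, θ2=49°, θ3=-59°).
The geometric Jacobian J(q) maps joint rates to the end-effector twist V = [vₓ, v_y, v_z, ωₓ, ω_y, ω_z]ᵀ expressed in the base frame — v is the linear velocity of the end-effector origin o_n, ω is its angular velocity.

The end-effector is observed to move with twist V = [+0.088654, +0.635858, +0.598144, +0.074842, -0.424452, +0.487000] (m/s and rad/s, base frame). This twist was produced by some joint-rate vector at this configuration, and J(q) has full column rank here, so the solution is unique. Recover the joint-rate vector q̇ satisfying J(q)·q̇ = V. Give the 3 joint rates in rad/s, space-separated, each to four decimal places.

o_n = [1.1848, 0.5034, 0.0448]
J₁: ẑ×o_n = [-0.5034, 1.1848, 0.0000], ω = ẑ
J2: z=[-0.1736, 0.9848, 0.0000] o=[0.2462, 0.0434, 0.3900] → [-0.3399, -0.0599, -1.0042, -0.1736, 0.9848, 0.0000]
J3: z=[-0.1736, 0.9848, 0.0000] o=[0.6339, 0.1118, -0.0628] → [0.1060, 0.0187, -0.6106, -0.1736, 0.9848, 0.0000]
q̇ = J⁺·V = [0.4870, -0.8510, 0.4200]

0.4870 -0.8510 0.4200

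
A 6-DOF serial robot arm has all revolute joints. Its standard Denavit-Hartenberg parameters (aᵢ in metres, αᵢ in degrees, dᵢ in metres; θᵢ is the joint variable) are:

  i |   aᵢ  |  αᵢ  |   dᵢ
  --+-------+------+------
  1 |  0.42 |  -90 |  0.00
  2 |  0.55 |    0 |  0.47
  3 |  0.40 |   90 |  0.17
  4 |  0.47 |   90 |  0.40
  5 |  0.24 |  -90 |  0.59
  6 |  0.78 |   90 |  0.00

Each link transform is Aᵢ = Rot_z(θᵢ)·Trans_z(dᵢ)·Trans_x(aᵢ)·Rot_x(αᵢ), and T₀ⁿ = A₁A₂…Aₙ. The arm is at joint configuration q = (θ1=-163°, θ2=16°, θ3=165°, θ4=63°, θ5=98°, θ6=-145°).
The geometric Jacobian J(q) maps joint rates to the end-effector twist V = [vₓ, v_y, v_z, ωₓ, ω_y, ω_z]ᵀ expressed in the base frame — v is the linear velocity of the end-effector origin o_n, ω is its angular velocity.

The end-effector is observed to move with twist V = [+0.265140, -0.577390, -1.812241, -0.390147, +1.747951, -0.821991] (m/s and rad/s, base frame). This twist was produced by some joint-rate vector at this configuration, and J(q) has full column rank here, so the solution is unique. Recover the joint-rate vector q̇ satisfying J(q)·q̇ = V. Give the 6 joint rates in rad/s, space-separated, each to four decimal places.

-0.6890 0.0850 -0.9980 0.2360 0.5170 0.7230

o_n = [0.7735, -0.4299, -0.1293]
J₁: ẑ×o_n = [0.4299, 0.7735, -0.0000], ω = ẑ
J2: z=[0.2924, -0.9563, 0.0000] o=[-0.4016, -0.1228, 0.0000] → [0.1236, 0.0378, 1.0341, 0.2924, -0.9563, 0.0000]
J3: z=[0.2924, -0.9563, 0.0000] o=[-0.7698, -0.7268, -0.1516] → [-0.0214, -0.0065, 1.5628, 0.2924, -0.9563, 0.0000]
J4: z=[0.0167, 0.0051, -0.9998] o=[-0.3377, -0.7725, -0.1446] → [0.3426, -1.1113, 0.0000, 0.0167, 0.0051, -0.9998]
J5: z=[0.7192, 0.6946, 0.0156] o=[-0.0045, -1.1085, -0.5408] → [0.2753, -0.2839, -0.0524, 0.7192, 0.6946, 0.0156]
J6: z=[-0.6902, 0.7116, 0.1313] o=[0.4006, -0.6735, -0.7696] → [0.4237, 0.4909, -0.4335, -0.6902, 0.7116, 0.1313]
q̇ = J⁺·V = [-0.6890, 0.0850, -0.9980, 0.2360, 0.5170, 0.7230]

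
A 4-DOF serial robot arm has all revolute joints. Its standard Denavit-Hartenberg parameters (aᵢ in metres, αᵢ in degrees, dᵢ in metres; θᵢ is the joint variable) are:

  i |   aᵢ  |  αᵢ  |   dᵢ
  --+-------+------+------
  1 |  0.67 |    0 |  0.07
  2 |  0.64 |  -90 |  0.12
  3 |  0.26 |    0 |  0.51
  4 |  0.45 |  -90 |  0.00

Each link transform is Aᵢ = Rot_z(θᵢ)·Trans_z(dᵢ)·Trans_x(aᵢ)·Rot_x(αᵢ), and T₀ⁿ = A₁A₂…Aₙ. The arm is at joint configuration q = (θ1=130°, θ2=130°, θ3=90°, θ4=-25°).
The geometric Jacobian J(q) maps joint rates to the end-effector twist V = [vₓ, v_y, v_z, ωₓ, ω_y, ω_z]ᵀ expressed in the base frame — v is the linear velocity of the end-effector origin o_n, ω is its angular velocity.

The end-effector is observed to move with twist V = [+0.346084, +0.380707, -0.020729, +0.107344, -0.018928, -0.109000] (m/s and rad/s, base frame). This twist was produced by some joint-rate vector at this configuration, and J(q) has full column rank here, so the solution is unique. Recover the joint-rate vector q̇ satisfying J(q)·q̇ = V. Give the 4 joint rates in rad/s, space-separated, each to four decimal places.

o_n = [-0.0726, -0.3929, -0.4778]
J₁: ẑ×o_n = [0.3929, -0.0726, 0.0000], ω = ẑ
J2: z=[0.0000, 0.0000, 1.0000] o=[-0.4307, 0.5132, 0.0700] → [0.9061, 0.3581, -0.0000, 0.0000, 0.0000, 1.0000]
J3: z=[0.9848, -0.1736, 0.0000] o=[-0.5418, -0.1170, 0.1900] → [0.1160, 0.6577, -0.1902, 0.9848, -0.1736, 0.0000]
J4: z=[0.9848, -0.1736, 0.0000] o=[-0.0396, -0.2056, -0.0700] → [0.0708, 0.4016, -0.1902, 0.9848, -0.1736, 0.0000]
q̇ = J⁺·V = [-0.8480, 0.7390, 0.0420, 0.0670]

-0.8480 0.7390 0.0420 0.0670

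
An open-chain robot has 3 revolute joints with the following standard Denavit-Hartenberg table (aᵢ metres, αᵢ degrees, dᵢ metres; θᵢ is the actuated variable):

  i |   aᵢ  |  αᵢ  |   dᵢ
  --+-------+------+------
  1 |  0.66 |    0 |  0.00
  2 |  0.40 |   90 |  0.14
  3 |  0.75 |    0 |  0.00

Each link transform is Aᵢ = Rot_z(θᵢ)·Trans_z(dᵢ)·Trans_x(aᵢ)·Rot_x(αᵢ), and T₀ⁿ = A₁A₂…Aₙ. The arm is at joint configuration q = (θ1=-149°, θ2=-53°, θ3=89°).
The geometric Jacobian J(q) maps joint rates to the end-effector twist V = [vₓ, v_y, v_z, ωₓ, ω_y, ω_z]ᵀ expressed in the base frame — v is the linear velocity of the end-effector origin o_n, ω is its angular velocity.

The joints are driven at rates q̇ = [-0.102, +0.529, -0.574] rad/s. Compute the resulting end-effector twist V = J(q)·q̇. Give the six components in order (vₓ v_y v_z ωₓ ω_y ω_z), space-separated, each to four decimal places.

o_n = [-0.9487, -0.1852, 0.8899]
J₁: ẑ×o_n = [0.1852, -0.9487, 0.0000], ω = ẑ
J2: z=[0.0000, 0.0000, 1.0000] o=[-0.5657, -0.3399, 0.0000] → [-0.1547, -0.3830, 0.0000, 0.0000, 0.0000, 1.0000]
J3: z=[0.3746, 0.9272, 0.0000] o=[-0.9366, -0.1901, 0.1400] → [0.6953, -0.2809, 0.0131, 0.3746, 0.9272, 0.0000]
V = J·q̇ = [-0.4998, 0.0554, -0.0075, -0.2150, -0.5322, 0.4270]

-0.4998 0.0554 -0.0075 -0.2150 -0.5322 0.4270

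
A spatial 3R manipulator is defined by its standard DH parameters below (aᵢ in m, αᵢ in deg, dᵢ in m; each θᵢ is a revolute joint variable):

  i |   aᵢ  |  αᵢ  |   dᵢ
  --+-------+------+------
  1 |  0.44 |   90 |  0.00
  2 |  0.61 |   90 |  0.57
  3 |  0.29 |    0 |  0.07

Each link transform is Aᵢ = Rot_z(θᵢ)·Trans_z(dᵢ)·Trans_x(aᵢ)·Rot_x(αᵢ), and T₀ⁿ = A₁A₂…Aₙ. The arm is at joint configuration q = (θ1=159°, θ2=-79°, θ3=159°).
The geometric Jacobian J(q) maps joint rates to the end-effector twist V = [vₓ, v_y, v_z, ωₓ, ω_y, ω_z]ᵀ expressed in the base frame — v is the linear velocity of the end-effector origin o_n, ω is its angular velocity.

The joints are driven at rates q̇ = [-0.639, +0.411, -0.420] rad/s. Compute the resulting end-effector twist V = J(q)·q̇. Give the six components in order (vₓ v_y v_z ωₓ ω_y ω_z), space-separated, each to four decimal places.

o_n = [-0.1655, 0.7854, -0.3464]
J₁: ẑ×o_n = [-0.7854, -0.1655, 0.0000], ω = ẑ
J2: z=[0.3584, 0.9336, 0.0000] o=[-0.4108, 0.1577, 0.0000] → [-0.3234, 0.1241, -0.0040, 0.3584, 0.9336, 0.0000]
J3: z=[0.9164, -0.3518, -0.1908] o=[-0.3152, 0.7315, -0.5988] → [-0.0785, -0.2599, 0.1020, 0.9164, -0.3518, -0.1908]
V = J·q̇ = [0.4019, 0.2659, -0.0445, -0.2376, 0.5315, -0.5589]

0.4019 0.2659 -0.0445 -0.2376 0.5315 -0.5589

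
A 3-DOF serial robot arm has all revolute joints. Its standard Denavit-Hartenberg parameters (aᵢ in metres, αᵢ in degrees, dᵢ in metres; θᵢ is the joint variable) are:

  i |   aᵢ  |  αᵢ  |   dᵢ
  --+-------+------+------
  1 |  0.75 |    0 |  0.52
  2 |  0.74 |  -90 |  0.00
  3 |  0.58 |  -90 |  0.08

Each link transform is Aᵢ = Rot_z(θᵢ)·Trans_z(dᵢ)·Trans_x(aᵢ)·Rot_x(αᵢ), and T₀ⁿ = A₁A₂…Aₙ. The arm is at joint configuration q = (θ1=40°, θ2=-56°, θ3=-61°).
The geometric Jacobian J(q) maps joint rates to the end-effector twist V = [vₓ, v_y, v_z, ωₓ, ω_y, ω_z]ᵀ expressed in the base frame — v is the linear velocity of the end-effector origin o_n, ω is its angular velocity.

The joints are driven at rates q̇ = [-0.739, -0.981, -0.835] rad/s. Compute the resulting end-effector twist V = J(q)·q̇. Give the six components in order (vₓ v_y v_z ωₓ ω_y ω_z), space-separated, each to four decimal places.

o_n = [1.5782, 0.2775, 1.0273]
J₁: ẑ×o_n = [-0.2775, 1.5782, 0.0000], ω = ẑ
J2: z=[0.0000, 0.0000, 1.0000] o=[0.5745, 0.4821, 0.5200] → [0.2046, 1.0037, -0.0000, 0.0000, 0.0000, 1.0000]
J3: z=[0.2756, 0.9613, 0.0000] o=[1.2859, 0.2781, 0.5200] → [0.4876, -0.1398, -0.2812, 0.2756, 0.9613, 0.0000]
V = J·q̇ = [-0.4028, -2.0342, 0.2348, -0.2302, -0.8027, -1.7200]

-0.4028 -2.0342 0.2348 -0.2302 -0.8027 -1.7200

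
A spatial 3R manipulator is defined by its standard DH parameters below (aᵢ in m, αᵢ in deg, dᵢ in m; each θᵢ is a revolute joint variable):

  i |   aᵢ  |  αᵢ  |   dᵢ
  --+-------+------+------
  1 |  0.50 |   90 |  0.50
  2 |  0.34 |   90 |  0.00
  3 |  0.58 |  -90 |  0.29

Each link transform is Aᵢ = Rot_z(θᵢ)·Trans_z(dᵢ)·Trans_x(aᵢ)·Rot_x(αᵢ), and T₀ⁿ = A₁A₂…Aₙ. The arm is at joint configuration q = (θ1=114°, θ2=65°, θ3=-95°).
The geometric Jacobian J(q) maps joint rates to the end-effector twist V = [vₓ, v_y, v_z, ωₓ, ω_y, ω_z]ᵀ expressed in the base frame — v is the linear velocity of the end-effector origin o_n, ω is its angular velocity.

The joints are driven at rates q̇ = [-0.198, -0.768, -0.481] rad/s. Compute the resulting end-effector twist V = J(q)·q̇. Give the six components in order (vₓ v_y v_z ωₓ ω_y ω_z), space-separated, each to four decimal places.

o_n = [-0.8879, 0.5736, 0.6398]
J₁: ẑ×o_n = [-0.5736, -0.8879, 0.0000], ω = ẑ
J2: z=[0.9135, 0.4067, 0.0000] o=[-0.2034, 0.4568, 0.5000] → [0.0569, -0.1277, 0.3852, 0.9135, 0.4067, 0.0000]
J3: z=[-0.3686, 0.8280, -0.4226] o=[-0.2618, 0.5880, 0.8081] → [-0.1455, 0.2025, 0.5237, -0.3686, 0.8280, -0.4226]
V = J·q̇ = [0.1399, 0.1765, -0.5477, -0.5243, -0.7106, 0.0053]

0.1399 0.1765 -0.5477 -0.5243 -0.7106 0.0053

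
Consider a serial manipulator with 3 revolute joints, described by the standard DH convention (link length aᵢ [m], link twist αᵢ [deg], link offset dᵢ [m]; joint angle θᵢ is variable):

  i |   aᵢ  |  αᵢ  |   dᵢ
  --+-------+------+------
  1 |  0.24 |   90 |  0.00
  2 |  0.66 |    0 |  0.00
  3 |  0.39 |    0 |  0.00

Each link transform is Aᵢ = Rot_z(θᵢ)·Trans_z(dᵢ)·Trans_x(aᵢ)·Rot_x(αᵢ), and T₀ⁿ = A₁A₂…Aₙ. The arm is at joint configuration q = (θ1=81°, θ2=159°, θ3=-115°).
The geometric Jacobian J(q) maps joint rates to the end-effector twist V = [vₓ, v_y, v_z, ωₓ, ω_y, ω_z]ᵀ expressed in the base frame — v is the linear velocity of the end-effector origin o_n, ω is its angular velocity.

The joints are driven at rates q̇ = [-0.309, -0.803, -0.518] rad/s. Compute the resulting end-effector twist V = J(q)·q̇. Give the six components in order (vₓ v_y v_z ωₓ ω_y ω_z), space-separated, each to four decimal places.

0.0565 0.5457 0.1242 -1.3047 0.2066 -0.3090

o_n = [-0.0150, -0.0944, 0.5074]
J₁: ẑ×o_n = [0.0944, -0.0150, 0.0000], ω = ẑ
J2: z=[0.9877, -0.1564, 0.0000] o=[0.0375, 0.2370, 0.0000] → [-0.0794, -0.5012, -0.3356, 0.9877, -0.1564, 0.0000]
J3: z=[0.9877, -0.1564, 0.0000] o=[-0.0588, -0.3715, 0.2365] → [-0.0424, -0.2676, 0.2805, 0.9877, -0.1564, 0.0000]
V = J·q̇ = [0.0565, 0.5457, 0.1242, -1.3047, 0.2066, -0.3090]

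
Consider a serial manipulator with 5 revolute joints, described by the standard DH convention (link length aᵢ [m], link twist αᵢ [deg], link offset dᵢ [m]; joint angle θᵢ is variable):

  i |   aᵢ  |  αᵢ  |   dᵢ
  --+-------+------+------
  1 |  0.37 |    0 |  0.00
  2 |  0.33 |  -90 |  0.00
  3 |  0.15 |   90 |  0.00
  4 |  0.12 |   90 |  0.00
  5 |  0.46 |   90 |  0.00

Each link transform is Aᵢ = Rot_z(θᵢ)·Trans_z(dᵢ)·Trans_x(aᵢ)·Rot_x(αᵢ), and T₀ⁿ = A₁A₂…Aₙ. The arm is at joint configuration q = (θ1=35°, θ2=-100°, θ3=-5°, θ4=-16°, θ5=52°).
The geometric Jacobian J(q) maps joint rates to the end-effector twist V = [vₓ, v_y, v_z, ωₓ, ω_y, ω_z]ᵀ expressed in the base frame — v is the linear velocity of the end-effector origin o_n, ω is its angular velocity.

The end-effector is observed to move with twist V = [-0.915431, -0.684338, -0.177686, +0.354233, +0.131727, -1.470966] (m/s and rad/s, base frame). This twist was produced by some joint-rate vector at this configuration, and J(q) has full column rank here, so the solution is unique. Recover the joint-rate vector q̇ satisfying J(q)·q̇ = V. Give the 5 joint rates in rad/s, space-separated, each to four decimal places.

o_n = [0.5548, -0.5906, 0.4080]
J₁: ẑ×o_n = [0.5906, 0.5548, -0.0000], ω = ẑ
J2: z=[0.0000, 0.0000, 1.0000] o=[0.3031, 0.2122, 0.0000] → [0.8028, 0.2517, -0.0000, 0.0000, 0.0000, 1.0000]
J3: z=[0.9063, 0.4226, 0.0000] o=[0.4426, -0.0869, 0.0000] → [0.1724, -0.3697, -0.5039, 0.9063, 0.4226, 0.0000]
J4: z=[-0.0368, 0.0790, 0.9962] o=[0.5057, -0.2223, 0.0131] → [0.3981, 0.0635, 0.0097, -0.0368, 0.0790, 0.9962]
J5: z=[-0.9872, -0.1574, -0.0240] o=[0.5243, -0.3404, 0.0231] → [-0.0666, 0.3792, 0.2518, -0.9872, -0.1574, -0.0240]
q̇ = J⁺·V = [-0.6710, -0.6400, 0.3200, -0.1620, -0.0590]

-0.6710 -0.6400 0.3200 -0.1620 -0.0590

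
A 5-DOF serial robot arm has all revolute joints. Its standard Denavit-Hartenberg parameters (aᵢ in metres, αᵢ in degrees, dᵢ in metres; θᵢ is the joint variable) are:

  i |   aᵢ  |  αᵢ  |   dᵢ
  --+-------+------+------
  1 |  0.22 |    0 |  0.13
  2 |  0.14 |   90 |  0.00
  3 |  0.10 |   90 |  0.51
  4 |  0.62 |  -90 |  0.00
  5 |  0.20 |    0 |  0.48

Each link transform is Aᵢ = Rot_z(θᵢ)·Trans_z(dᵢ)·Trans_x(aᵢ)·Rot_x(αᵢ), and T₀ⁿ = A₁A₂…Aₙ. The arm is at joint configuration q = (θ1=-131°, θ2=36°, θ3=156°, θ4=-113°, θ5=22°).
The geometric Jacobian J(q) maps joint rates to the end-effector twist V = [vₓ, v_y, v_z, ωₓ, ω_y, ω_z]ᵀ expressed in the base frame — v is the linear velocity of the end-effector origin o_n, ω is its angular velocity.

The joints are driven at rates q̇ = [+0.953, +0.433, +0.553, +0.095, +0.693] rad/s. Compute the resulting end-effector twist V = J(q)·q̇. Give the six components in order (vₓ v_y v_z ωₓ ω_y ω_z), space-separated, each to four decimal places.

0.0283 0.6220 -0.2048 -0.2337 0.5666 1.7322

o_n = [0.2816, -0.1050, 0.1539]
J₁: ẑ×o_n = [0.1050, 0.2816, -0.0000], ω = ẑ
J2: z=[0.0000, 0.0000, 1.0000] o=[-0.1443, -0.1660, 0.1300] → [-0.0611, 0.4259, 0.0000, 0.0000, 0.0000, 1.0000]
J3: z=[-0.9962, 0.0872, 0.0000] o=[-0.1565, -0.3055, 0.1300] → [0.0021, 0.0238, -0.2380, -0.9962, 0.0872, 0.0000]
J4: z=[-0.0354, -0.4052, 0.9135] o=[-0.6566, -0.1700, 0.1707] → [-0.0527, 0.8565, 0.3778, -0.0354, -0.4052, 0.9135]
J5: z=[0.4625, 0.8037, 0.3744] o=[-0.1074, -0.4403, 0.0721] → [-0.0598, 0.1078, -0.1575, 0.4625, 0.8037, 0.3744]
V = J·q̇ = [0.0283, 0.6220, -0.2048, -0.2337, 0.5666, 1.7322]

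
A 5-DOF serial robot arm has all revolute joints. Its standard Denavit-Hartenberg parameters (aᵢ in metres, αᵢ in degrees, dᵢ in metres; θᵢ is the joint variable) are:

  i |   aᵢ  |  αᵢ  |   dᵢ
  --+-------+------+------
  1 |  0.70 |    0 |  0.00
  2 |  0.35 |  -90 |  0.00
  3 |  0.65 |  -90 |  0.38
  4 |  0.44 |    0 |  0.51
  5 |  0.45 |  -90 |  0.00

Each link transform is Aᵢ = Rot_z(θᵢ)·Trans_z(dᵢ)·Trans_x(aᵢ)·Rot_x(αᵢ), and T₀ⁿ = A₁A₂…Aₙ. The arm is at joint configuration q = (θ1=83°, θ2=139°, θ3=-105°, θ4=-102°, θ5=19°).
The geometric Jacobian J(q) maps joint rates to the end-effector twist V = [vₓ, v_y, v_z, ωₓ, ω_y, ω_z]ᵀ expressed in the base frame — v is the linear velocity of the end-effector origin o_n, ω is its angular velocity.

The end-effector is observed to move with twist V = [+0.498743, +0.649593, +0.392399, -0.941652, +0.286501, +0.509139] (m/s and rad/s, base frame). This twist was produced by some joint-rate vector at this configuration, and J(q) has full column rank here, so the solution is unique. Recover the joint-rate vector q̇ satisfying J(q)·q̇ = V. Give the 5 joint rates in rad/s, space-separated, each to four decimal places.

o_n = [0.4182, -0.6970, 0.7245]
J₁: ẑ×o_n = [0.6970, 0.4182, -0.0000], ω = ẑ
J2: z=[0.0000, 0.0000, 1.0000] o=[0.0853, 0.6948, 0.0000] → [1.3918, 0.3329, -0.0000, 0.0000, 0.0000, 1.0000]
J3: z=[0.6691, -0.7431, 0.0000] o=[-0.1748, 0.4606, 0.0000] → [-0.5384, -0.4848, -0.3339, 0.6691, -0.7431, 0.0000]
J4: z=[-0.7178, -0.6463, 0.2588] o=[0.2045, 0.2908, 0.6279] → [0.1932, 0.1247, 0.8471, -0.7178, -0.6463, 0.2588]
J5: z=[-0.7178, -0.6463, 0.2588] o=[0.1088, -0.3745, 0.6715] → [0.0492, 0.1181, 0.4314, -0.7178, -0.6463, 0.2588]
q̇ = J⁺·V = [0.6620, -0.2890, -0.8430, -0.2790, 0.8050]

0.6620 -0.2890 -0.8430 -0.2790 0.8050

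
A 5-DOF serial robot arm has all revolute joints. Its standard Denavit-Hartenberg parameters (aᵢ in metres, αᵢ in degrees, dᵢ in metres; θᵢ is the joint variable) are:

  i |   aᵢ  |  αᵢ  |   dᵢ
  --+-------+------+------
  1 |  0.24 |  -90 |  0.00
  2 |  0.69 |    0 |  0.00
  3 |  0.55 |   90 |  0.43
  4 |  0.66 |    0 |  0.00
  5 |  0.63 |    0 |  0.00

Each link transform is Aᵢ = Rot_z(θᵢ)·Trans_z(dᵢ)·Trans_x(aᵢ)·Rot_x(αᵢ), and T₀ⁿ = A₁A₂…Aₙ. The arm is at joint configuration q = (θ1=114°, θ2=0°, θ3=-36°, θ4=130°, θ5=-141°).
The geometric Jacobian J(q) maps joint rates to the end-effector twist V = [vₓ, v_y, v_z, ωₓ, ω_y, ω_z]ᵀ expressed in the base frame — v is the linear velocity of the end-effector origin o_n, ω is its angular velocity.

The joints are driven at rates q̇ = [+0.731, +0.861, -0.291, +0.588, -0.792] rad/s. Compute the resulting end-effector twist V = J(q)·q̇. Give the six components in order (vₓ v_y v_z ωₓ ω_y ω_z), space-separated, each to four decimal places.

-0.4331 -0.8573 -1.1264 -0.5695 -0.1223 0.5660

o_n = [-1.3680, 1.0680, 0.4374]
J₁: ẑ×o_n = [-1.0680, -1.3680, 0.0000], ω = ẑ
J2: z=[-0.9135, -0.4067, 0.0000] o=[-0.0976, 0.2193, 0.0000] → [-0.1779, 0.3996, -1.2921, -0.9135, -0.4067, 0.0000]
J3: z=[-0.9135, -0.4067, 0.0000] o=[-0.3783, 0.8496, 0.0000] → [-0.1779, 0.3996, -0.6021, -0.9135, -0.4067, 0.0000]
J4: z=[0.2391, -0.5370, 0.8090] o=[-0.9521, 1.0812, 0.3233] → [-0.0506, -0.3638, -0.2265, 0.2391, -0.5370, 0.8090]
J5: z=[0.2391, -0.5370, 0.8090] o=[-1.2744, 0.5620, 0.0739] → [-0.6045, -0.1627, 0.0707, 0.2391, -0.5370, 0.8090]
V = J·q̇ = [-0.4331, -0.8573, -1.1264, -0.5695, -0.1223, 0.5660]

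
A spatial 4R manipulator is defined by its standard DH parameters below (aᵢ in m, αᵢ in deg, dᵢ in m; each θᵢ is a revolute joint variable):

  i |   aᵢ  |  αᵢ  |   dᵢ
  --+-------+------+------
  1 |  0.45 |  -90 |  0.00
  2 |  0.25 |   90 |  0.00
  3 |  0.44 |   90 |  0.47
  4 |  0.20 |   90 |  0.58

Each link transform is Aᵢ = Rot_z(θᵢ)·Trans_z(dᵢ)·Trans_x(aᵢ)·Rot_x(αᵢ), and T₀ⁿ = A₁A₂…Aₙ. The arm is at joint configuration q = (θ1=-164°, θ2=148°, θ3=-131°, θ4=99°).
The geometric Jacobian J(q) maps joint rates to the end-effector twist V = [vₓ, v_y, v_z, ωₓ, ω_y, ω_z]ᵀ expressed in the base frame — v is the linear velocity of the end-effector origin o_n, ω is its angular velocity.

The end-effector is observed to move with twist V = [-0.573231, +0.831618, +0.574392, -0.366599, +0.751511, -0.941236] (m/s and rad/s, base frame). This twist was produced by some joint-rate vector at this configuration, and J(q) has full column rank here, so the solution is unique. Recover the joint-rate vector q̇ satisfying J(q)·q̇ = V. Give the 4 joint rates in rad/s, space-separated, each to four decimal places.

o_n = [-1.1244, -0.3974, -0.3245]
J₁: ẑ×o_n = [0.3974, -1.1244, 0.0000], ω = ẑ
J2: z=[0.2756, -0.9613, 0.0000] o=[-0.4326, -0.1240, 0.0000] → [0.3120, 0.0895, -0.7403, 0.2756, -0.9613, 0.0000]
J3: z=[-0.5094, -0.1461, -0.8480] o=[-0.2288, -0.0656, -0.1325] → [-0.2533, 0.6617, 0.0382, -0.5094, -0.1461, -0.8480]
J4: z=[-0.4344, -0.8071, 0.3999] o=[-0.7950, 0.1175, -0.3781] → [0.1627, -0.1084, -0.0421, -0.4344, -0.8071, 0.3999]
q̇ = J⁺·V = [-0.5450, -0.7480, 0.4130, -0.1150]

-0.5450 -0.7480 0.4130 -0.1150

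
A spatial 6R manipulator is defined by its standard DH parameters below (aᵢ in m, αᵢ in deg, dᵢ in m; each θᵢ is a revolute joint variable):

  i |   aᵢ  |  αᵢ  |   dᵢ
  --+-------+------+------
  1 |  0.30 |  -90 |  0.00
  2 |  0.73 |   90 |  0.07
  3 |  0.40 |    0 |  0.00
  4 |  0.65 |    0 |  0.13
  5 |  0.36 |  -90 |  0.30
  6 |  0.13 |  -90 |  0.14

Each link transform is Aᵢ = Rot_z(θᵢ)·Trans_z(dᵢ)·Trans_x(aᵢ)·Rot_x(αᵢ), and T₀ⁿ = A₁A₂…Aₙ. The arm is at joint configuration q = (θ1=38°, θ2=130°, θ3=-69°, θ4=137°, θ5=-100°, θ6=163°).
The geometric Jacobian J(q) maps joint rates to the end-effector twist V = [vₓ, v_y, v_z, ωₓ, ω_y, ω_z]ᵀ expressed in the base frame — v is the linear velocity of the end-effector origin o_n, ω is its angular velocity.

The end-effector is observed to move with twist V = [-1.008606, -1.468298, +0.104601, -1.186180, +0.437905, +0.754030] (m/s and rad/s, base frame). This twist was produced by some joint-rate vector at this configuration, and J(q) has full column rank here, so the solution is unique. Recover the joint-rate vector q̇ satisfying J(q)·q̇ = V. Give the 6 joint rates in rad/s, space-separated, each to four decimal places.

0.2990 0.9490 0.0280 -0.9950 0.1650 0.1490

o_n = [-0.4119, 0.0501, -1.3175]
J₁: ẑ×o_n = [-0.0501, -0.4119, 0.0000], ω = ẑ
J2: z=[-0.6157, 0.7880, 0.0000] o=[0.2364, 0.1847, 0.0000] → [-1.0382, -0.8111, 0.5938, -0.6157, 0.7880, 0.0000]
J3: z=[0.6037, 0.4716, -0.6428] o=[-0.1765, -0.0490, -0.5592] → [-0.2939, 0.6091, 0.1709, 0.6037, 0.4716, -0.6428]
J4: z=[0.6037, 0.4716, -0.6428] o=[-0.0192, -0.4000, -0.6690] → [-0.0165, 0.6439, 0.4569, 0.6037, 0.4716, -0.6428]
J5: z=[0.6037, 0.4716, -0.6428] o=[-0.4351, 0.0398, -0.9391] → [-0.1718, 0.2135, -0.0047, 0.6037, 0.4716, -0.6428]
J6: z=[-0.7905, 0.4586, -0.4059] o=[-0.2912, -0.0898, -1.3658] → [0.0790, 0.0873, -0.0552, -0.7905, 0.4586, -0.4059]
q̇ = J⁺·V = [0.2990, 0.9490, 0.0280, -0.9950, 0.1650, 0.1490]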